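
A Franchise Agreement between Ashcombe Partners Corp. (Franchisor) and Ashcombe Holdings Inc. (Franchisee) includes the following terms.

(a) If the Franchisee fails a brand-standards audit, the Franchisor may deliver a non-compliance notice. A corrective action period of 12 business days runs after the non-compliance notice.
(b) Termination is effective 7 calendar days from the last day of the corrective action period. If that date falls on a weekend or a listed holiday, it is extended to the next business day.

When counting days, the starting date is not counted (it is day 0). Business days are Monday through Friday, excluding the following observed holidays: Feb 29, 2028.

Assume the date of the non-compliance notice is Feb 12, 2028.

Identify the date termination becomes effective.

Mar 8, 2028

From Saturday, Feb 12, 2028, 12 business days (Feb 14, Feb 15, Feb 16, Feb 17, …, Feb 25, Feb 28, Mar 1, skipping weekends and the listed holiday on Feb 29) brings us to Wednesday, Mar 1, 2028, which is the last day of the corrective action period.
The date termination becomes effective: Mar 1, 2028 + 7 days = Mar 8, 2028. Mar 8, 2028 is a Wednesday and is not a listed holiday, so no roll-forward applies.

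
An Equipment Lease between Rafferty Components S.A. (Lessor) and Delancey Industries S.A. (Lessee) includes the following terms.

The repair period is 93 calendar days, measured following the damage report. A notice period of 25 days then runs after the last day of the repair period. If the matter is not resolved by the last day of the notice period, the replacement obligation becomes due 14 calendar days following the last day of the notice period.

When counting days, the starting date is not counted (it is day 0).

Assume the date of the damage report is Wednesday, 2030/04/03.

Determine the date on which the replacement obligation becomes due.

2030/08/13

Adding 93 calendar days to 2030/04/03 gives 2030/07/05, which is the last day of the repair period.
The last day of the notice period: 2030/07/05 + 25 days = 2030/07/30.
The date on which the replacement obligation becomes due: 14 calendar days after 2030/07/30 is 2030/08/13.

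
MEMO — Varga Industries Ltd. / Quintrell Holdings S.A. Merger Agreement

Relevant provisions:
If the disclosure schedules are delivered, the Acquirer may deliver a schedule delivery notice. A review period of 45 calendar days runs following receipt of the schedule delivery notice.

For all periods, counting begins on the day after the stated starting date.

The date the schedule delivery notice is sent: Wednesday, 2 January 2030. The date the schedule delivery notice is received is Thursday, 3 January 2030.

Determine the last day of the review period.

The last day of the review period: 45 calendar days after 3 January 2030 is 17 February 2030.

17 February 2030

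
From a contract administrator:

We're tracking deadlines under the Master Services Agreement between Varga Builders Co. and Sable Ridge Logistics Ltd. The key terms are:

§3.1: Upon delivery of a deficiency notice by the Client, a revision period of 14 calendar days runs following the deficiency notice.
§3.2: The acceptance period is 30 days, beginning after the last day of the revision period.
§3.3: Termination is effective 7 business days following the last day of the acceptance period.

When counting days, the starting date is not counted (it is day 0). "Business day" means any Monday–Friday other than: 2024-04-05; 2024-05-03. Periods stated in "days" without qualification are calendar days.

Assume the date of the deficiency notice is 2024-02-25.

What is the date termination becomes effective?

The last day of the revision period: 14 calendar days after 2024-02-25 is 2024-03-10.
The last day of the acceptance period: 2024-03-10 + 30 days = 2024-04-09.
From Tuesday, 2024-04-09, 7 business days (Apr 10, Apr 11, Apr 12, Apr 15, Apr 16, Apr 17, Apr 18, skipping weekends) brings us to Thursday, 2024-04-18, which is the date termination becomes effective.

2024-04-18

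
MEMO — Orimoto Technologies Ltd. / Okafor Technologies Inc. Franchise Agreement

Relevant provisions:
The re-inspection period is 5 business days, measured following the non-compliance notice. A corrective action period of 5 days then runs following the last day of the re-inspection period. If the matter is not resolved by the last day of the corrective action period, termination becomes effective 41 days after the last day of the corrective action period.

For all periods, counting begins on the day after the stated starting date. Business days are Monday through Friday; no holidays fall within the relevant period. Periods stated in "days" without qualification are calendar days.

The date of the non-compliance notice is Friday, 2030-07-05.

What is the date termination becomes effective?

2030-08-27

From Friday, 2030-07-05, 5 business days (Jul 8, Jul 9, Jul 10, Jul 11, Jul 12, skipping weekends) brings us to Friday, 2030-07-12, which is the last day of the re-inspection period.
The last day of the corrective action period: 2030-07-12 + 5 days = 2030-07-17.
The date termination becomes effective: 41 calendar days after 2030-07-17 is 2030-08-27.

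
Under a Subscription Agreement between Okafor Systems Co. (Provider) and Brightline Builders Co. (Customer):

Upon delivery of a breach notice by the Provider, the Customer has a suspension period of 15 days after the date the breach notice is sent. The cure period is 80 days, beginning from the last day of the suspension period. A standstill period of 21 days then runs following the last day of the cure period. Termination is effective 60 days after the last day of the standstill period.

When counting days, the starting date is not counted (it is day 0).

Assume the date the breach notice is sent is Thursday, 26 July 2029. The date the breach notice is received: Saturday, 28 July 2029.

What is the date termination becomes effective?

18 January 2030

The last day of the suspension period: 15 calendar days after 26 July 2029 is 10 August 2029.
The last day of the cure period: 80 calendar days after 10 August 2029 is 29 October 2029.
Adding 21 calendar days to 29 October 2029 gives 19 November 2029, which is the last day of the standstill period.
Adding 60 calendar days to 19 November 2029 gives 18 January 2030, which is the date termination becomes effective.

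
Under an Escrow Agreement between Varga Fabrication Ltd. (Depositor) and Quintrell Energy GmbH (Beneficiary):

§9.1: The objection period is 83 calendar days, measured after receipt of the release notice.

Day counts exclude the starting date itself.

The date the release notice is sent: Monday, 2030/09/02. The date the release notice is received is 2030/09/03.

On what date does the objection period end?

Adding 83 calendar days to 2030/09/03 gives 2030/11/25, which is the last day of the objection period.

2030/11/25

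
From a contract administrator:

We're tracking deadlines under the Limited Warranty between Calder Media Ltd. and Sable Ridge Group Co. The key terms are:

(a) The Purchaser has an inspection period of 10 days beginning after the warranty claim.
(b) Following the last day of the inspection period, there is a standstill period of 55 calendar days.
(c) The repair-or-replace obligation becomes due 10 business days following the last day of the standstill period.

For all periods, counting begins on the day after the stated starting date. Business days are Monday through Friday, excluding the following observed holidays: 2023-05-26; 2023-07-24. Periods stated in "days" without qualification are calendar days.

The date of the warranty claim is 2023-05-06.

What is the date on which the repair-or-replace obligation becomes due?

2023-07-25

Adding 10 calendar days to 2023-05-06 gives 2023-05-16, which is the last day of the inspection period.
Adding 55 calendar days to 2023-05-16 gives 2023-07-10, which is the last day of the standstill period.
The date on which the repair-or-replace obligation becomes due: counting 10 business days from Monday, 2023-07-10 (Jul 11, Jul 12, Jul 13, Jul 14, Jul 17, Jul 18, Jul 19, Jul 20, Jul 21, Jul 25, skipping weekends and the listed holiday on Jul 24) reaches Tuesday, 2023-07-25.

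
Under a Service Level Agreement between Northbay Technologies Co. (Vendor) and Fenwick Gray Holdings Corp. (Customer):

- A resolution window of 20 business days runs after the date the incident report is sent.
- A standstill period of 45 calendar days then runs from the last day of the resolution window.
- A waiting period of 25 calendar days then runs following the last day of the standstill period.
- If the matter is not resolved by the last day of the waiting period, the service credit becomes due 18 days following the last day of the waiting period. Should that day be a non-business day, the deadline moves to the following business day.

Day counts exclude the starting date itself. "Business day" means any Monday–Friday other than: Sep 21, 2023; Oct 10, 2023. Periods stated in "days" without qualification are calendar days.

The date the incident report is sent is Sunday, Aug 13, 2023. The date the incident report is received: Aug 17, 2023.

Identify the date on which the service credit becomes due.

From Sunday, Aug 13, 2023, 20 business days (Aug 14, Aug 15, Aug 16, Aug 17, …, Sep 6, Sep 7, Sep 8, skipping weekends) brings us to Friday, Sep 8, 2023, which is the last day of the resolution window.
The last day of the standstill period: Sep 8, 2023 + 45 days = Oct 23, 2023.
Adding 25 calendar days to Oct 23, 2023 gives Nov 17, 2023, which is the last day of the waiting period.
The date on which the service credit becomes due: 18 calendar days after Nov 17, 2023 is Dec 5, 2023. Dec 5, 2023 is a Tuesday and is not a listed holiday, so no roll-forward applies.

Dec 5, 2023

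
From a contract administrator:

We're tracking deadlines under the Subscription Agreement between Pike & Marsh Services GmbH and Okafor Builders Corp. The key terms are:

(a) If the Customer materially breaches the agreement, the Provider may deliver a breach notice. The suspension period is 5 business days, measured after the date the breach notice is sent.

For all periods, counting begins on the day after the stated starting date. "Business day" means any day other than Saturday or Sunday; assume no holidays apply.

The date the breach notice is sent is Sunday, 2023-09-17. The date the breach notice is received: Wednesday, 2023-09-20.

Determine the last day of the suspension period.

The last day of the suspension period: 5 business days after Sunday, 2023-09-17, skipping weekends — Sep 18, Sep 19, Sep 20, Sep 21, Sep 22 — lands on Friday, 2023-09-22.

2023-09-22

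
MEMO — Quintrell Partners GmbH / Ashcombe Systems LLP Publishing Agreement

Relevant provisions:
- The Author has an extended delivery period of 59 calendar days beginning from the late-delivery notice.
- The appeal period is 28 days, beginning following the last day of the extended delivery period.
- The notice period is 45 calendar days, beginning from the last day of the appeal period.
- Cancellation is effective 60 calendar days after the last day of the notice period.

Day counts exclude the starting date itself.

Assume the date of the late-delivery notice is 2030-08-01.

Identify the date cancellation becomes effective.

2031-02-09

The last day of the extended delivery period: 2030-08-01 + 59 days = 2030-09-29.
The last day of the appeal period: 28 calendar days after 2030-09-29 is 2030-10-27.
The last day of the notice period: 2030-10-27 + 45 days = 2030-12-11.
The date cancellation becomes effective: 60 calendar days after 2030-12-11 is 2031-02-09.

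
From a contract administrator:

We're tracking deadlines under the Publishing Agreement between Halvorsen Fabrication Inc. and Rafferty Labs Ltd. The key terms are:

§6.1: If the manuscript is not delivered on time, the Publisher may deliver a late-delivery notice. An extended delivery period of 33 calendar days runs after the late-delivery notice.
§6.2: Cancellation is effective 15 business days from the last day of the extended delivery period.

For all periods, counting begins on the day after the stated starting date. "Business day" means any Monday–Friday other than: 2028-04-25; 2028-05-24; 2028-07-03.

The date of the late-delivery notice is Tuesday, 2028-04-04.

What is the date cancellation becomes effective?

The last day of the extended delivery period: 2028-04-04 + 33 days = 2028-05-07.
The date cancellation becomes effective: 15 business days after Sunday, 2028-05-07, skipping weekends and the listed holiday on May 24 — May 8, May 9, May 10, May 11, …, May 25, May 26, May 29 — lands on Monday, 2028-05-29.

2028-05-29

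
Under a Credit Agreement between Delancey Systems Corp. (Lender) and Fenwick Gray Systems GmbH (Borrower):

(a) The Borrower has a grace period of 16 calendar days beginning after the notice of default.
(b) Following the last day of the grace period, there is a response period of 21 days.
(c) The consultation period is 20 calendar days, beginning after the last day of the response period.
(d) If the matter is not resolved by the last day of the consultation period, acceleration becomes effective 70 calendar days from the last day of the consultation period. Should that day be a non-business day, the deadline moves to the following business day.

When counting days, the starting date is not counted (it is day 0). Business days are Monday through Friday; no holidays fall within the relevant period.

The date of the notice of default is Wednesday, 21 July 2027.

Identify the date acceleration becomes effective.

Adding 16 calendar days to 21 July 2027 gives 6 August 2027, which is the last day of the grace period.
Adding 21 calendar days to 6 August 2027 gives 27 August 2027, which is the last day of the response period.
The last day of the consultation period: 20 calendar days after 27 August 2027 is 16 September 2027.
The date acceleration becomes effective: 70 calendar days after 16 September 2027 is 25 November 2027. 25 November 2027 is a Thursday, so no roll-forward applies.

25 November 2027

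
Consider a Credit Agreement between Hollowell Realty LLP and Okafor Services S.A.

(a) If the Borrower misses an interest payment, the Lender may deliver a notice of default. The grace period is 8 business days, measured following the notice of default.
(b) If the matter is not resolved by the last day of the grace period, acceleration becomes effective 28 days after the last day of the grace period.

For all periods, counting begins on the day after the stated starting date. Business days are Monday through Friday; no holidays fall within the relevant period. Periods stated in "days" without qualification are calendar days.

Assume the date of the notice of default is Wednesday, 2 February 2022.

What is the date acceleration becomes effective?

14 March 2022

The last day of the grace period: 8 business days after Wednesday, 2 February 2022, skipping weekends — Feb 3, Feb 4, Feb 7, Feb 8, Feb 9, Feb 10, Feb 11, Feb 14 — lands on Monday, 14 February 2022.
The date acceleration becomes effective: 28 calendar days after 14 February 2022 is 14 March 2022.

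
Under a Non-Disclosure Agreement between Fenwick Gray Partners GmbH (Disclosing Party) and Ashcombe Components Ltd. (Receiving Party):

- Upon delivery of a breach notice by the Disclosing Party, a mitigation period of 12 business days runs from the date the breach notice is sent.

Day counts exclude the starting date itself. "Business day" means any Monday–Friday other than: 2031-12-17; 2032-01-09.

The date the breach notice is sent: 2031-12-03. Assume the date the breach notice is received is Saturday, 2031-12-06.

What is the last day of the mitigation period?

From Wednesday, 2031-12-03, 12 business days (Dec 4, Dec 5, Dec 8, Dec 9, …, Dec 18, Dec 19, Dec 22, skipping weekends and the listed holiday on Dec 17) brings us to Monday, 2031-12-22, which is the last day of the mitigation period.

2031-12-22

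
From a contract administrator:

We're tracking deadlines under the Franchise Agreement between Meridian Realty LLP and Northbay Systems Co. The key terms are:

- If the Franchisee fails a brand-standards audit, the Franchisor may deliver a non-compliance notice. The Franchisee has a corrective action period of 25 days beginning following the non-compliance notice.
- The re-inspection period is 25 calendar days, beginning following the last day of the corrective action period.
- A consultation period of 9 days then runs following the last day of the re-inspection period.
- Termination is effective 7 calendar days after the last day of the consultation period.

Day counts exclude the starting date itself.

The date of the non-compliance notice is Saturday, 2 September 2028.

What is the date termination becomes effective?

Adding 25 calendar days to 2 September 2028 gives 27 September 2028, which is the last day of the corrective action period.
The last day of the re-inspection period: 27 September 2028 + 25 days = 22 October 2028.
The last day of the consultation period: 22 October 2028 + 9 days = 31 October 2028.
The date termination becomes effective: 31 October 2028 + 7 days = 7 November 2028.

7 November 2028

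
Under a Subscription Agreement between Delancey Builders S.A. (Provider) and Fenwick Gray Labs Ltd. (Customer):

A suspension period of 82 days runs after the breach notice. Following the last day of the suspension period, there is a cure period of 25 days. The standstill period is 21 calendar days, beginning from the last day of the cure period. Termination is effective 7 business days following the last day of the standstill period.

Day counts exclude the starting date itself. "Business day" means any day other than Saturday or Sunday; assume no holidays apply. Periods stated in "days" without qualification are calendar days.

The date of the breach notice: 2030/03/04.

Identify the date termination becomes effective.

The last day of the suspension period: 82 calendar days after 2030/03/04 is 2030/05/25.
The last day of the cure period: 2030/05/25 + 25 days = 2030/06/19.
The last day of the standstill period: 21 calendar days after 2030/06/19 is 2030/07/10.
The date termination becomes effective: 7 business days after Wednesday, 2030/07/10, skipping weekends — Jul 11, Jul 12, Jul 15, Jul 16, Jul 17, Jul 18, Jul 19 — lands on Friday, 2030/07/19.

2030/07/19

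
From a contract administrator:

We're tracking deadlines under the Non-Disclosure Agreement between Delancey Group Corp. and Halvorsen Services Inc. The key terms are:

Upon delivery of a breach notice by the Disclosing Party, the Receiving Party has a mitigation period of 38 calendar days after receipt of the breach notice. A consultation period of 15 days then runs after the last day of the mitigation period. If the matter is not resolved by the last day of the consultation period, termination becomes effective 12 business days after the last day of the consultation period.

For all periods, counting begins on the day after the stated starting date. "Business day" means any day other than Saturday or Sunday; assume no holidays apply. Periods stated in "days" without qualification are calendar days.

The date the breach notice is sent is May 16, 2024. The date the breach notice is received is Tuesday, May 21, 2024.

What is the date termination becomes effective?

Jul 30, 2024

The last day of the mitigation period: May 21, 2024 + 38 days = Jun 28, 2024.
Adding 15 calendar days to Jun 28, 2024 gives Jul 13, 2024, which is the last day of the consultation period.
From Saturday, Jul 13, 2024, 12 business days (Jul 15, Jul 16, Jul 17, Jul 18, …, Jul 26, Jul 29, Jul 30, skipping weekends) brings us to Tuesday, Jul 30, 2024, which is the date termination becomes effective.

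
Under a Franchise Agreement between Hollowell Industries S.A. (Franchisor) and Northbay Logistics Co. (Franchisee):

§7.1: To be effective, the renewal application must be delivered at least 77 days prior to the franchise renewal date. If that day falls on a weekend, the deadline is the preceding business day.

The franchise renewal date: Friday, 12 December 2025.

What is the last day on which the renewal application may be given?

26 September 2025

Counting back 77 calendar days from 12 December 2025 gives 26 September 2025. That is a Friday, so no adjustment is needed.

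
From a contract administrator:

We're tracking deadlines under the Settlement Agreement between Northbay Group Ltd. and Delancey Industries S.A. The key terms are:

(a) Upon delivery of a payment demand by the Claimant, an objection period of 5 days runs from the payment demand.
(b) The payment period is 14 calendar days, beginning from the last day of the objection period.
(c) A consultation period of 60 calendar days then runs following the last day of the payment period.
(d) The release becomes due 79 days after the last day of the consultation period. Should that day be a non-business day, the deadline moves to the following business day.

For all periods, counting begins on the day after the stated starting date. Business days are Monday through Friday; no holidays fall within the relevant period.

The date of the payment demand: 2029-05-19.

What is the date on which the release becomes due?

The last day of the objection period: 2029-05-19 + 5 days = 2029-05-24.
The last day of the payment period: 2029-05-24 + 14 days = 2029-06-07.
The last day of the consultation period: 2029-06-07 + 60 days = 2029-08-06.
Adding 79 calendar days to 2029-08-06 gives 2029-10-24, which is the date on which the release becomes due. 2029-10-24 is a Wednesday, so no roll-forward applies.

2029-10-24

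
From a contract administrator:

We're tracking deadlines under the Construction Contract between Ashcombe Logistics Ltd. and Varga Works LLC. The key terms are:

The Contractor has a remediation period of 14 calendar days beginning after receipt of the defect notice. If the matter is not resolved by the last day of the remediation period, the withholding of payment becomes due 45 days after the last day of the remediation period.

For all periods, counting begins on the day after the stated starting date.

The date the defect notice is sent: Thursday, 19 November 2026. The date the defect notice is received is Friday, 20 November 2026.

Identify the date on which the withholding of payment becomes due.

The last day of the remediation period: 14 calendar days after 20 November 2026 is 4 December 2026.
Adding 45 calendar days to 4 December 2026 gives 18 January 2027, which is the date on which the withholding of payment becomes due.

18 January 2027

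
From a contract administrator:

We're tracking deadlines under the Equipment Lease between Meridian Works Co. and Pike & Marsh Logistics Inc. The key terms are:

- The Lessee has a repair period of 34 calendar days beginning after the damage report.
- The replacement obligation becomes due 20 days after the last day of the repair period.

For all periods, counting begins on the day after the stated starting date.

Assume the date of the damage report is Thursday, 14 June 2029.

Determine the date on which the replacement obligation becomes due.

7 August 2029

The last day of the repair period: 14 June 2029 + 34 days = 18 July 2029.
The date on which the replacement obligation becomes due: 20 calendar days after 18 July 2029 is 7 August 2029.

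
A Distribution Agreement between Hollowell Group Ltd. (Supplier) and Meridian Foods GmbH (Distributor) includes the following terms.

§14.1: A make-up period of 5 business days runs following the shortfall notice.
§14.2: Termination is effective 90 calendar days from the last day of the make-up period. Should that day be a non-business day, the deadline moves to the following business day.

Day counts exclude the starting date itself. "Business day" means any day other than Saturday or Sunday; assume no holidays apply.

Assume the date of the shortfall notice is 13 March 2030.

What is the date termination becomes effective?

18 June 2030

From Wednesday, 13 March 2030, 5 business days (Mar 14, Mar 15, Mar 18, Mar 19, Mar 20, skipping weekends) brings us to Wednesday, 20 March 2030, which is the last day of the make-up period.
Adding 90 calendar days to 20 March 2030 gives 18 June 2030, which is the date termination becomes effective. 18 June 2030 is a Tuesday, so no roll-forward applies.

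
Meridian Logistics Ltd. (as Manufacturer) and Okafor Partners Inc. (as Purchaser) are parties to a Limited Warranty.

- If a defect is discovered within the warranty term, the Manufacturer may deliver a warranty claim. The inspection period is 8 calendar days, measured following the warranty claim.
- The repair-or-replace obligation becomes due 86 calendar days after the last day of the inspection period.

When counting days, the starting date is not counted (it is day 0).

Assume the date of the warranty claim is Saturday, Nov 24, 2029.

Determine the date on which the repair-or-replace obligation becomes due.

Adding 8 calendar days to Nov 24, 2029 gives Dec 2, 2029, which is the last day of the inspection period.
The date on which the repair-or-replace obligation becomes due: 86 calendar days after Dec 2, 2029 is Feb 26, 2030.

Feb 26, 2030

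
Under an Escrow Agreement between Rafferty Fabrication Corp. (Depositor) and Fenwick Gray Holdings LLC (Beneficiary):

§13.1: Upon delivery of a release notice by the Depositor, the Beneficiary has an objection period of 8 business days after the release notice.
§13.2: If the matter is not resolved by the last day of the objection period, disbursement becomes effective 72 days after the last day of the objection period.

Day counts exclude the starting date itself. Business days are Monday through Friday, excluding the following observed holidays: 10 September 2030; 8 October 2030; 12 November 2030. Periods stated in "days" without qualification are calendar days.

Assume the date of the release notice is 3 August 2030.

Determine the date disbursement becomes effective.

The last day of the objection period: counting 8 business days from Saturday, 3 August 2030 (Aug 5, Aug 6, Aug 7, Aug 8, Aug 9, Aug 12, Aug 13, Aug 14, skipping weekends) reaches Wednesday, 14 August 2030.
Adding 72 calendar days to 14 August 2030 gives 25 October 2030, which is the date disbursement becomes effective.

25 October 2030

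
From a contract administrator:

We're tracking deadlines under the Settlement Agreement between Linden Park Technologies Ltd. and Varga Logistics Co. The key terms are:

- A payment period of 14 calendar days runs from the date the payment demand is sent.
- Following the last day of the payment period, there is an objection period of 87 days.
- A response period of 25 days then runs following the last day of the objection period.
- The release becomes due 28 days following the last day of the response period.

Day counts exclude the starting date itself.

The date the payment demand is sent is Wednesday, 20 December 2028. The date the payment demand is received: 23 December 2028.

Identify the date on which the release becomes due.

23 May 2029

Adding 14 calendar days to 20 December 2028 gives 3 January 2029, which is the last day of the payment period.
The last day of the objection period: 3 January 2029 + 87 days = 31 March 2029.
Adding 25 calendar days to 31 March 2029 gives 25 April 2029, which is the last day of the response period.
The date on which the release becomes due: 25 April 2029 + 28 days = 23 May 2029.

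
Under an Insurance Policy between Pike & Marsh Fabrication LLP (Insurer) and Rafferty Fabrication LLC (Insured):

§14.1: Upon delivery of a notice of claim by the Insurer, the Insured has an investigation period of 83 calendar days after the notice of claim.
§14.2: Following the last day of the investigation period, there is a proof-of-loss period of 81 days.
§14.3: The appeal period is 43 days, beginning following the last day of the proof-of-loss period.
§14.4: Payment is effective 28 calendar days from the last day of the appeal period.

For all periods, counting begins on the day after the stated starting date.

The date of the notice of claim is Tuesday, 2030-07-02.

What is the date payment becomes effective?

Adding 83 calendar days to 2030-07-02 gives 2030-09-23, which is the last day of the investigation period.
Adding 81 calendar days to 2030-09-23 gives 2030-12-13, which is the last day of the proof-of-loss period.
Adding 43 calendar days to 2030-12-13 gives 2031-01-25, which is the last day of the appeal period.
The date payment becomes effective: 2031-01-25 + 28 days = 2031-02-22.

2031-02-22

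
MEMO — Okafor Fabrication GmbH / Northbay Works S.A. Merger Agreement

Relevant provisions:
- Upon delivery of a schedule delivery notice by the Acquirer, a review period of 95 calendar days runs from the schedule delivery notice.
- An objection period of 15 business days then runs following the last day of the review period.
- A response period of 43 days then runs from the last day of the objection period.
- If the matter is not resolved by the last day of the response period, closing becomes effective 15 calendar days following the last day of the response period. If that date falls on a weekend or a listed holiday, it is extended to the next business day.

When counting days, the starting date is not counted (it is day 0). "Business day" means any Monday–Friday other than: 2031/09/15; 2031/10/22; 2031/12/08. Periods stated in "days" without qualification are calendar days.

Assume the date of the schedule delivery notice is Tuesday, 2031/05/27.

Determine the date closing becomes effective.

The last day of the review period: 2031/05/27 + 95 days = 2031/08/30.
The last day of the objection period: counting 15 business days from Saturday, 2031/08/30 (Sep 1, Sep 2, Sep 3, Sep 4, …, Sep 18, Sep 19, Sep 22, skipping weekends and the listed holiday on Sep 15) reaches Monday, 2031/09/22.
The last day of the response period: 2031/09/22 + 43 days = 2031/11/04.
The date closing becomes effective: 15 calendar days after 2031/11/04 is 2031/11/19. 2031/11/19 is a Wednesday and is not a listed holiday, so no roll-forward applies.

2031/11/19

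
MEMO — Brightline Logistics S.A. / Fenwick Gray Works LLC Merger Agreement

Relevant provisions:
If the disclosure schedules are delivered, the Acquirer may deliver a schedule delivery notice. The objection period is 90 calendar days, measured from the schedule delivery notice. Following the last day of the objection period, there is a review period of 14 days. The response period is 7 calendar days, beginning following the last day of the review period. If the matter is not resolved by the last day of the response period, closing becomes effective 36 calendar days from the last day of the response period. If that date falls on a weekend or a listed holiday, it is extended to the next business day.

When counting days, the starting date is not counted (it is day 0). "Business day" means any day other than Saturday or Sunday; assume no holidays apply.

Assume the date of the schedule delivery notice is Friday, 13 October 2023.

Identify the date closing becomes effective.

The last day of the objection period: 90 calendar days after 13 October 2023 is 11 January 2024.
The last day of the review period: 11 January 2024 + 14 days = 25 January 2024.
The last day of the response period: 7 calendar days after 25 January 2024 is 1 February 2024.
Adding 36 calendar days to 1 February 2024 gives 8 March 2024, which is the date closing becomes effective. 8 March 2024 is a Friday, so no roll-forward applies.

8 March 2024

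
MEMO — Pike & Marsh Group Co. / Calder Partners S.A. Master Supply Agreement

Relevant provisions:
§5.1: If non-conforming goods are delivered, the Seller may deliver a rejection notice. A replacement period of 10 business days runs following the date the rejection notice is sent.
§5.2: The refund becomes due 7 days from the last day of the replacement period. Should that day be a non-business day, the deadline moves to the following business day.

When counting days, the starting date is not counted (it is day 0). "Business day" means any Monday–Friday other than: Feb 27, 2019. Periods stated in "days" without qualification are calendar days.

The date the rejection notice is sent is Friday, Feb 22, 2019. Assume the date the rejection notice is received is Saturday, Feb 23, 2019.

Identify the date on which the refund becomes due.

The last day of the replacement period: 10 business days after Friday, Feb 22, 2019, skipping weekends and the listed holiday on Feb 27 — Feb 25, Feb 26, Feb 28, Mar 1, Mar 4, Mar 5, Mar 6, Mar 7, Mar 8, Mar 11 — lands on Monday, Mar 11, 2019.
The date on which the refund becomes due: Mar 11, 2019 + 7 days = Mar 18, 2019. Mar 18, 2019 is a Monday and is not a listed holiday, so no roll-forward applies.

Mar 18, 2019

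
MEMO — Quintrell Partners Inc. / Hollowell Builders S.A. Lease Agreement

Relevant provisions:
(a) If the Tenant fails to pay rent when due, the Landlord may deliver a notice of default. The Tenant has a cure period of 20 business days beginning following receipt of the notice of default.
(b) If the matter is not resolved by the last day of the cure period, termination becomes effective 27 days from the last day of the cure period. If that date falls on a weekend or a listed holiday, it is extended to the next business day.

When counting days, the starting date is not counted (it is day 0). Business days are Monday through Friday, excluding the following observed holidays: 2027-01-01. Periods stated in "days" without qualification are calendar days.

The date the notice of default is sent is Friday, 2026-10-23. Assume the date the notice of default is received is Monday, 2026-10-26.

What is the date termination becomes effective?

From Monday, 2026-10-26, 20 business days (Oct 27, Oct 28, Oct 29, Oct 30, …, Nov 19, Nov 20, Nov 23, skipping weekends) brings us to Monday, 2026-11-23, which is the last day of the cure period.
The date termination becomes effective: 27 calendar days after 2026-11-23 is 2026-12-20. That falls on a Sunday, so it rolls to the next business day, Monday, 2026-12-21.

2026-12-21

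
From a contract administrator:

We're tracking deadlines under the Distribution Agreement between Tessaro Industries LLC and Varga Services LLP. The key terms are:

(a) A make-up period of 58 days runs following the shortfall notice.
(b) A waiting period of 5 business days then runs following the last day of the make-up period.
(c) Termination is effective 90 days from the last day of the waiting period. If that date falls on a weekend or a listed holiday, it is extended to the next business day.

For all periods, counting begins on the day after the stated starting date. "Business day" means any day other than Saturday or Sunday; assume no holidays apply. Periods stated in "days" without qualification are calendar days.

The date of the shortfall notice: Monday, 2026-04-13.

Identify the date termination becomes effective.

2026-09-15

The last day of the make-up period: 58 calendar days after 2026-04-13 is 2026-06-10.
From Wednesday, 2026-06-10, 5 business days (Jun 11, Jun 12, Jun 15, Jun 16, Jun 17, skipping weekends) brings us to Wednesday, 2026-06-17, which is the last day of the waiting period.
The date termination becomes effective: 2026-06-17 + 90 days = 2026-09-15. 2026-09-15 is a Tuesday, so no roll-forward applies.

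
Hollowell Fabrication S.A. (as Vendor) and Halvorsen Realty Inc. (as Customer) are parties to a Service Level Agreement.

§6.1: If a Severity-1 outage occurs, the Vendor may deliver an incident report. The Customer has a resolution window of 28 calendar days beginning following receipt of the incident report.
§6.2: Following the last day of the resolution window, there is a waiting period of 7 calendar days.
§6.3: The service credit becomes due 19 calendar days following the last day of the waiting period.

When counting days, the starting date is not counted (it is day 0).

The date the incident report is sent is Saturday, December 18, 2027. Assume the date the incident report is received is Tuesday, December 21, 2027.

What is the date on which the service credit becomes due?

The last day of the resolution window: December 21, 2027 + 28 days = January 18, 2028.
Adding 7 calendar days to January 18, 2028 gives January 25, 2028, which is the last day of the waiting period.
The date on which the service credit becomes due: January 25, 2028 + 19 days = February 13, 2028.

February 13, 2028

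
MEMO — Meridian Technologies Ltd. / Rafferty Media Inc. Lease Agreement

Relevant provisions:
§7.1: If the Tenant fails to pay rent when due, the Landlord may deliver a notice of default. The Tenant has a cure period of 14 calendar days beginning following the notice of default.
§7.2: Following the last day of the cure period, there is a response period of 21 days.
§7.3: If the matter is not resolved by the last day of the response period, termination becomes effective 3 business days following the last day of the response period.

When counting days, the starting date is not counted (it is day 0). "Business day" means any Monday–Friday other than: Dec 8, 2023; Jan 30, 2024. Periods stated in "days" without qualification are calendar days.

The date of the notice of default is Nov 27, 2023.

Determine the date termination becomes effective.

Jan 4, 2024

Adding 14 calendar days to Nov 27, 2023 gives Dec 11, 2023, which is the last day of the cure period.
The last day of the response period: 21 calendar days after Dec 11, 2023 is Jan 1, 2024.
The date termination becomes effective: counting 3 business days from Monday, Jan 1, 2024 (Jan 2, Jan 3, Jan 4, skipping weekends) reaches Thursday, Jan 4, 2024.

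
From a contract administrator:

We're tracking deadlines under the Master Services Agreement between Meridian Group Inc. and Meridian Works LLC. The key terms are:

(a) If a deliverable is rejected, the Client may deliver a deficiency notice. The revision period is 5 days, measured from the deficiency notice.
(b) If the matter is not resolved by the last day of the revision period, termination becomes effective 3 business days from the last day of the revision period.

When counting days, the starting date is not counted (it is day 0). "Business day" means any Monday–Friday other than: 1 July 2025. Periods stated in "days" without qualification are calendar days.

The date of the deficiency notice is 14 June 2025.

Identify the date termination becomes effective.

24 June 2025

The last day of the revision period: 14 June 2025 + 5 days = 19 June 2025.
The date termination becomes effective: 3 business days after Thursday, 19 June 2025, skipping weekends — Jun 20, Jun 23, Jun 24 — lands on Tuesday, 24 June 2025.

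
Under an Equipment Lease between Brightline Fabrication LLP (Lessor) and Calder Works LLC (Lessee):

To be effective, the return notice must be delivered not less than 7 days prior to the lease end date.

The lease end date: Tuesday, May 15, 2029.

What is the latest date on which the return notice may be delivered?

May 8, 2029

May 15, 2029 minus 7 days is May 8, 2029.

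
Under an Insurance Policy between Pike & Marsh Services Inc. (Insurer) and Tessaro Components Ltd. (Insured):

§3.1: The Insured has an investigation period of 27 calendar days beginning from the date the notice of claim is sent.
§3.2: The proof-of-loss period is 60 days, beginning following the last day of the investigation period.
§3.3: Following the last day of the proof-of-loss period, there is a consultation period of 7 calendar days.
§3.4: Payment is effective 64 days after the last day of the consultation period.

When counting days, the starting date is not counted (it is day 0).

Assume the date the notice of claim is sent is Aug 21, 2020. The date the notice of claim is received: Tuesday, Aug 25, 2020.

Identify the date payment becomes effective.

Jan 26, 2021

The last day of the investigation period: 27 calendar days after Aug 21, 2020 is Sep 17, 2020.
The last day of the proof-of-loss period: Sep 17, 2020 + 60 days = Nov 16, 2020.
The last day of the consultation period: 7 calendar days after Nov 16, 2020 is Nov 23, 2020.
The date payment becomes effective: Nov 23, 2020 + 64 days = Jan 26, 2021.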